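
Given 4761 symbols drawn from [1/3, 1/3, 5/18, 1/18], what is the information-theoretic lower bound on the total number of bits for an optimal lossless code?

Entropy H = 1.8016 bits/symbol
Minimum bits = H × n = 1.8016 × 4761
= 8577.59 bits


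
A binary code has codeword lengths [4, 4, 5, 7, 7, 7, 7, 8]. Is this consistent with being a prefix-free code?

Kraft inequality: Σ 2^(-l_i) ≤ 1 for prefix-free code
Calculating: 2^(-4) + 2^(-4) + 2^(-5) + 2^(-7) + 2^(-7) + 2^(-7) + 2^(-7) + 2^(-8)
= 0.0625 + 0.0625 + 0.03125 + 0.0078125 + 0.0078125 + 0.0078125 + 0.0078125 + 0.00390625
= 0.1914
Since 0.1914 ≤ 1, prefix-free code exists


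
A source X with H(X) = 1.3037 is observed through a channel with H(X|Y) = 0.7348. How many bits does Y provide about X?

I(X;Y) = H(X) - H(X|Y)
I(X;Y) = 1.3037 - 0.7348 = 0.5689 bits


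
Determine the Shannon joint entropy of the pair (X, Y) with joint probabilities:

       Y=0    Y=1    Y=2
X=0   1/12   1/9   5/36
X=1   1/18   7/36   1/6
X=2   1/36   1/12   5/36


H(X,Y) = -Σ p(x,y) log₂ p(x,y)
  p(0,0)=1/12: -0.0833 × log₂(0.0833) = 0.2987
  p(0,1)=1/9: -0.1111 × log₂(0.1111) = 0.3522
  p(0,2)=5/36: -0.1389 × log₂(0.1389) = 0.3956
  p(1,0)=1/18: -0.0556 × log₂(0.0556) = 0.2317
  p(1,1)=7/36: -0.1944 × log₂(0.1944) = 0.4594
  p(1,2)=1/6: -0.1667 × log₂(0.1667) = 0.4308
  p(2,0)=1/36: -0.0278 × log₂(0.0278) = 0.1436
  p(2,1)=1/12: -0.0833 × log₂(0.0833) = 0.2987
  p(2,2)=5/36: -0.1389 × log₂(0.1389) = 0.3956
H(X,Y) = 3.0063 bits


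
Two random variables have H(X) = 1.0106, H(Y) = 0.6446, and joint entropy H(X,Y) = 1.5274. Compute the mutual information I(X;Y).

I(X;Y) = H(X) + H(Y) - H(X,Y)
I(X;Y) = 1.0106 + 0.6446 - 1.5274 = 0.1278 bits


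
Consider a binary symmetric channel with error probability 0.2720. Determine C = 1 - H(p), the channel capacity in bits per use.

For BSC with error probability p:
C = 1 - H(p) where H(p) is binary entropy
H(0.2720) = -0.2720 × log₂(0.2720) - 0.7280 × log₂(0.7280)
H(p) = 0.8443
C = 1 - 0.8443 = 0.1557 bits/use


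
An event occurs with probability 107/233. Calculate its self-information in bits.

Information content I(x) = -log₂(p(x))
I = -log₂(107/233) = -log₂(0.4592)
I = 1.1227 bits


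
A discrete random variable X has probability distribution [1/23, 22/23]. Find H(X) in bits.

H(X) = -Σ p(x) log₂ p(x)
  -1/23 × log₂(1/23) = 0.1967
  -22/23 × log₂(22/23) = 0.0613
H(X) = 0.2580 bits


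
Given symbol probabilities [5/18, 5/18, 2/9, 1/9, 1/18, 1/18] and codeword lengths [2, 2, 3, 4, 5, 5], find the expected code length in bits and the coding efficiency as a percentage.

Average length L = Σ p_i × l_i = 2.7778 bits
Entropy H = 2.3244 bits
Efficiency η = H/L × 100% = 83.68%


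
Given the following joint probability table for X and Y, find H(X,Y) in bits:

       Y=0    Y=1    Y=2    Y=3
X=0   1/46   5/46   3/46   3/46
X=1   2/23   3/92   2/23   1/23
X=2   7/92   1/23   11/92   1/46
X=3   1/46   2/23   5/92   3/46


H(X,Y) = -Σ p(x,y) log₂ p(x,y)
  p(0,0)=1/46: -0.0217 × log₂(0.0217) = 0.1201
  p(0,1)=5/46: -0.1087 × log₂(0.1087) = 0.3480
  p(0,2)=3/46: -0.0652 × log₂(0.0652) = 0.2569
  p(0,3)=3/46: -0.0652 × log₂(0.0652) = 0.2569
  p(1,0)=2/23: -0.0870 × log₂(0.0870) = 0.3064
  p(1,1)=3/92: -0.0326 × log₂(0.0326) = 0.1610
  p(1,2)=2/23: -0.0870 × log₂(0.0870) = 0.3064
  p(1,3)=1/23: -0.0435 × log₂(0.0435) = 0.1967
  p(2,0)=7/92: -0.0761 × log₂(0.0761) = 0.2828
  p(2,1)=1/23: -0.0435 × log₂(0.0435) = 0.1967
  p(2,2)=11/92: -0.1196 × log₂(0.1196) = 0.3664
  p(2,3)=1/46: -0.0217 × log₂(0.0217) = 0.1201
  p(3,0)=1/46: -0.0217 × log₂(0.0217) = 0.1201
  p(3,1)=2/23: -0.0870 × log₂(0.0870) = 0.3064
  p(3,2)=5/92: -0.0543 × log₂(0.0543) = 0.2283
  p(3,3)=3/46: -0.0652 × log₂(0.0652) = 0.2569
H(X,Y) = 3.8299 bits


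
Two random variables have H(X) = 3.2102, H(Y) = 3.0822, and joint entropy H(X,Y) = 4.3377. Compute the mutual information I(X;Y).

I(X;Y) = H(X) + H(Y) - H(X,Y)
I(X;Y) = 3.2102 + 3.0822 - 4.3377 = 1.9547 bits


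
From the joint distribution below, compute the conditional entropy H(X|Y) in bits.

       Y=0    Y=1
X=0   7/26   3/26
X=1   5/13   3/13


H(X|Y) = Σ_y p(y) H(X|Y=y)
  p(Y=0) = 17/26, H(X|Y=0) = 0.9774
  p(Y=1) = 9/26, H(X|Y=1) = 0.9183
H(X|Y) = 0.6538×0.9774 + 0.3462×0.9183 = 0.9570 bits


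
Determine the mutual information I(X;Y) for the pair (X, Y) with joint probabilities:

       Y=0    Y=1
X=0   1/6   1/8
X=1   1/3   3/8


H(X) = 0.8709, H(Y) = 1.0000, H(X,Y) = 1.8648
I(X;Y) = H(X) + H(Y) - H(X,Y) = 0.0061 bits


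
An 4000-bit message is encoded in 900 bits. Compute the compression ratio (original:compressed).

Compression ratio = Original / Compressed
= 4000 / 900 = 4.44:1


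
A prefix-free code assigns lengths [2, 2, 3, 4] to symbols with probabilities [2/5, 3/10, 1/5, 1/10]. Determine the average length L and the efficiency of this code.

Average length L = Σ p_i × l_i = 2.4000 bits
Entropy H = 1.8464 bits
Efficiency η = H/L × 100% = 76.93%


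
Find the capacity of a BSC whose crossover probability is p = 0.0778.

For BSC with error probability p:
C = 1 - H(p) where H(p) is binary entropy
H(0.0778) = -0.0778 × log₂(0.0778) - 0.9222 × log₂(0.9222)
H(p) = 0.3944
C = 1 - 0.3944 = 0.6056 bits/use


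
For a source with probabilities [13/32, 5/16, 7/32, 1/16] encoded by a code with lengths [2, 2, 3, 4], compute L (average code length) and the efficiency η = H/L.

Average length L = Σ p_i × l_i = 2.3438 bits
Entropy H = 1.7820 bits
Efficiency η = H/L × 100% = 76.03%


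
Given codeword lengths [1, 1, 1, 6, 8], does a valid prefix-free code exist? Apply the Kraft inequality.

Kraft inequality: Σ 2^(-l_i) ≤ 1 for prefix-free code
Calculating: 2^(-1) + 2^(-1) + 2^(-1) + 2^(-6) + 2^(-8)
= 0.5 + 0.5 + 0.5 + 0.015625 + 0.00390625
= 1.5195
Since 1.5195 > 1, prefix-free code does not exist


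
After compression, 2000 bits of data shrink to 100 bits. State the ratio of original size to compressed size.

Compression ratio = Original / Compressed
= 2000 / 100 = 20.00:1


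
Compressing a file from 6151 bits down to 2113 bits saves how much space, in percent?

Space savings = (1 - Compressed/Original) × 100%
= (1 - 2113/6151) × 100%
= 65.65%


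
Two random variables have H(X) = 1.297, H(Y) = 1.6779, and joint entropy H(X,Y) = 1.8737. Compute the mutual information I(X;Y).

I(X;Y) = H(X) + H(Y) - H(X,Y)
I(X;Y) = 1.297 + 1.6779 - 1.8737 = 1.1012 bits


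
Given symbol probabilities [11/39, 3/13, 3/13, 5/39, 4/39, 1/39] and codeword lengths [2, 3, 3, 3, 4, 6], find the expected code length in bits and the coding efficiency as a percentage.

Average length L = Σ p_i × l_i = 2.8974 bits
Entropy H = 2.3438 bits
Efficiency η = H/L × 100% = 80.89%


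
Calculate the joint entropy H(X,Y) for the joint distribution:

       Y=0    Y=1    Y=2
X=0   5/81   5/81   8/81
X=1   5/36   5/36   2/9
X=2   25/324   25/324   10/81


H(X,Y) = -Σ p(x,y) log₂ p(x,y)
  p(0,0)=5/81: -0.0617 × log₂(0.0617) = 0.2480
  p(0,1)=5/81: -0.0617 × log₂(0.0617) = 0.2480
  p(0,2)=8/81: -0.0988 × log₂(0.0988) = 0.3299
  p(1,0)=5/36: -0.1389 × log₂(0.1389) = 0.3956
  p(1,1)=5/36: -0.1389 × log₂(0.1389) = 0.3956
  p(1,2)=2/9: -0.2222 × log₂(0.2222) = 0.4822
  p(2,0)=25/324: -0.0772 × log₂(0.0772) = 0.2852
  p(2,1)=25/324: -0.0772 × log₂(0.0772) = 0.2852
  p(2,2)=10/81: -0.1235 × log₂(0.1235) = 0.3726
H(X,Y) = 3.0422 bits


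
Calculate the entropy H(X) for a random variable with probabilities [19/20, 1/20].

H(X) = -Σ p(x) log₂ p(x)
  -19/20 × log₂(19/20) = 0.0703
  -1/20 × log₂(1/20) = 0.2161
H(X) = 0.2864 bits


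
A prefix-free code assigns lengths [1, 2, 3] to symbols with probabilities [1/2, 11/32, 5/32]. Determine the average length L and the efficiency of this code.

Average length L = Σ p_i × l_i = 1.6562 bits
Entropy H = 1.4480 bits
Efficiency η = H/L × 100% = 87.43%


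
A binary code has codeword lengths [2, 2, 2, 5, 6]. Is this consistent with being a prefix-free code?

Kraft inequality: Σ 2^(-l_i) ≤ 1 for prefix-free code
Calculating: 2^(-2) + 2^(-2) + 2^(-2) + 2^(-5) + 2^(-6)
= 0.25 + 0.25 + 0.25 + 0.03125 + 0.015625
= 0.7969
Since 0.7969 ≤ 1, prefix-free code exists


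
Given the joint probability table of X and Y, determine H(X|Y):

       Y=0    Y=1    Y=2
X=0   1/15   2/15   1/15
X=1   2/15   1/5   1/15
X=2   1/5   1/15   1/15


H(X|Y) = Σ_y p(y) H(X|Y=y)
  p(Y=0) = 2/5, H(X|Y=0) = 1.4591
  p(Y=1) = 2/5, H(X|Y=1) = 1.4591
  p(Y=2) = 1/5, H(X|Y=2) = 1.5850
H(X|Y) = 0.4000×1.4591 + 0.4000×1.4591 + 0.2000×1.5850 = 1.4843 bits


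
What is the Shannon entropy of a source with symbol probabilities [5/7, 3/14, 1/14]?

H(X) = -Σ p(x) log₂ p(x)
  -5/7 × log₂(5/7) = 0.3467
  -3/14 × log₂(3/14) = 0.4762
  -1/14 × log₂(1/14) = 0.2720
H(X) = 1.0949 bits


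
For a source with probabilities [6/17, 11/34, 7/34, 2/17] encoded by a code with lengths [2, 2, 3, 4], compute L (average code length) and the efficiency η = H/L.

Average length L = Σ p_i × l_i = 2.4412 bits
Entropy H = 1.8897 bits
Efficiency η = H/L × 100% = 77.41%


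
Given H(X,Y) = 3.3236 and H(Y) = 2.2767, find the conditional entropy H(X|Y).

Chain rule: H(X,Y) = H(X|Y) + H(Y)
H(X|Y) = H(X,Y) - H(Y) = 3.3236 - 2.2767 = 1.0469 bits


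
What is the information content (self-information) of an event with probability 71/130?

Information content I(x) = -log₂(p(x))
I = -log₂(71/130) = -log₂(0.5462)
I = 0.8726 bits


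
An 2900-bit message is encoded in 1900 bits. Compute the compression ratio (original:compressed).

Compression ratio = Original / Compressed
= 2900 / 1900 = 1.53:1


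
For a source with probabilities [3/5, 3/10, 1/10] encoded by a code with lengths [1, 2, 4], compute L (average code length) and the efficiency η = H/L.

Average length L = Σ p_i × l_i = 1.6000 bits
Entropy H = 1.2955 bits
Efficiency η = H/L × 100% = 80.97%


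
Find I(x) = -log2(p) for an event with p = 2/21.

Information content I(x) = -log₂(p(x))
I = -log₂(2/21) = -log₂(0.0952)
I = 3.3923 bits


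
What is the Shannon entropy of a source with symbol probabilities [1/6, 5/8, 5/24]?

H(X) = -Σ p(x) log₂ p(x)
  -1/6 × log₂(1/6) = 0.4308
  -5/8 × log₂(5/8) = 0.4238
  -5/24 × log₂(5/24) = 0.4715
H(X) = 1.3261 bits


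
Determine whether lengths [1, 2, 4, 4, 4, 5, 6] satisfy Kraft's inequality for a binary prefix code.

Kraft inequality: Σ 2^(-l_i) ≤ 1 for prefix-free code
Calculating: 2^(-1) + 2^(-2) + 2^(-4) + 2^(-4) + 2^(-4) + 2^(-5) + 2^(-6)
= 0.5 + 0.25 + 0.0625 + 0.0625 + 0.0625 + 0.03125 + 0.015625
= 0.9844
Since 0.9844 ≤ 1, prefix-free code exists


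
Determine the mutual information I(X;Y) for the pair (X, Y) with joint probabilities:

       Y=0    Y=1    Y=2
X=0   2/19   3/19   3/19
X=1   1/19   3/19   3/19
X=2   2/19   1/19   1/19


H(X) = 1.5294, H(Y) = 1.5683, H(X,Y) = 3.0364
I(X;Y) = H(X) + H(Y) - H(X,Y) = 0.0614 bits


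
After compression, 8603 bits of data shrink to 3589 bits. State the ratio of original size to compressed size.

Compression ratio = Original / Compressed
= 8603 / 3589 = 2.40:1


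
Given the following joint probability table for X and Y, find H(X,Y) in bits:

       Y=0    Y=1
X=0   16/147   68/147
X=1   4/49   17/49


H(X,Y) = -Σ p(x,y) log₂ p(x,y)
  p(0,0)=16/147: -0.1088 × log₂(0.1088) = 0.3483
  p(0,1)=68/147: -0.4626 × log₂(0.4626) = 0.5145
  p(1,0)=4/49: -0.0816 × log₂(0.0816) = 0.2951
  p(1,1)=17/49: -0.3469 × log₂(0.3469) = 0.5299
H(X,Y) = 1.6877 bits


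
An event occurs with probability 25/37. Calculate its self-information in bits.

Information content I(x) = -log₂(p(x))
I = -log₂(25/37) = -log₂(0.6757)
I = 0.5656 bits


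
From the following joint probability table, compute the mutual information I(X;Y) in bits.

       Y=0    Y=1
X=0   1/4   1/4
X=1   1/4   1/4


H(X) = 1.0000, H(Y) = 1.0000, H(X,Y) = 2.0000
I(X;Y) = H(X) + H(Y) - H(X,Y) = 0.0000 bits


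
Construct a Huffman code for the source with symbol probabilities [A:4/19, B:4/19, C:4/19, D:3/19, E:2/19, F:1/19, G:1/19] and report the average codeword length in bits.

Huffman tree construction:
Combine smallest probabilities repeatedly
Resulting codes:
  A: 111 (length 3)
  B: 00 (length 2)
  C: 01 (length 2)
  D: 110 (length 3)
  E: 100 (length 3)
  F: 1010 (length 4)
  G: 1011 (length 4)
Average length = Σ p(s) × length(s) = 2.6842 bits


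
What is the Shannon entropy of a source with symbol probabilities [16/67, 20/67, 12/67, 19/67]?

H(X) = -Σ p(x) log₂ p(x)
  -16/67 × log₂(16/67) = 0.4934
  -20/67 × log₂(20/67) = 0.5206
  -12/67 × log₂(12/67) = 0.4444
  -19/67 × log₂(19/67) = 0.5156
H(X) = 1.9740 bits


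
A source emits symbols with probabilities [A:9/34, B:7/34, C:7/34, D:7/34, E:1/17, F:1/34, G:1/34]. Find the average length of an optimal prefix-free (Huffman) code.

Huffman tree construction:
Combine smallest probabilities repeatedly
Resulting codes:
  A: 10 (length 2)
  B: 111 (length 3)
  C: 00 (length 2)
  D: 01 (length 2)
  E: 1100 (length 4)
  F: 11010 (length 5)
  G: 11011 (length 5)
Average length = Σ p(s) × length(s) = 2.5000 bits


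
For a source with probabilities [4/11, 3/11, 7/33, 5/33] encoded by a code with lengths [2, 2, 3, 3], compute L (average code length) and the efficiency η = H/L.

Average length L = Σ p_i × l_i = 2.3636 bits
Entropy H = 1.9289 bits
Efficiency η = H/L × 100% = 81.61%


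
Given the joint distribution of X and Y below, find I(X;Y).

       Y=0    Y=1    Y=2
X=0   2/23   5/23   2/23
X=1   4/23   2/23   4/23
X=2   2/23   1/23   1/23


H(X) = 1.4910, H(Y) = 1.5822, H(X,Y) = 2.9753
I(X;Y) = H(X) + H(Y) - H(X,Y) = 0.0979 bits


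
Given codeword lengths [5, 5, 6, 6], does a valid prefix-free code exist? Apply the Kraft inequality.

Kraft inequality: Σ 2^(-l_i) ≤ 1 for prefix-free code
Calculating: 2^(-5) + 2^(-5) + 2^(-6) + 2^(-6)
= 0.03125 + 0.03125 + 0.015625 + 0.015625
= 0.0938
Since 0.0938 ≤ 1, prefix-free code exists


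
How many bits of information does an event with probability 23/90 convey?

Information content I(x) = -log₂(p(x))
I = -log₂(23/90) = -log₂(0.2556)
I = 1.9683 bits


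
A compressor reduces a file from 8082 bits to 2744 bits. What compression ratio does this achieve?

Compression ratio = Original / Compressed
= 8082 / 2744 = 2.95:1


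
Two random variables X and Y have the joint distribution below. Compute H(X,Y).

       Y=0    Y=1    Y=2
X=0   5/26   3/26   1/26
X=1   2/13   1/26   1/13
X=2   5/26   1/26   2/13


H(X,Y) = -Σ p(x,y) log₂ p(x,y)
  p(0,0)=5/26: -0.1923 × log₂(0.1923) = 0.4574
  p(0,1)=3/26: -0.1154 × log₂(0.1154) = 0.3595
  p(0,2)=1/26: -0.0385 × log₂(0.0385) = 0.1808
  p(1,0)=2/13: -0.1538 × log₂(0.1538) = 0.4155
  p(1,1)=1/26: -0.0385 × log₂(0.0385) = 0.1808
  p(1,2)=1/13: -0.0769 × log₂(0.0769) = 0.2846
  p(2,0)=5/26: -0.1923 × log₂(0.1923) = 0.4574
  p(2,1)=1/26: -0.0385 × log₂(0.0385) = 0.1808
  p(2,2)=2/13: -0.1538 × log₂(0.1538) = 0.4155
H(X,Y) = 2.9322 bits


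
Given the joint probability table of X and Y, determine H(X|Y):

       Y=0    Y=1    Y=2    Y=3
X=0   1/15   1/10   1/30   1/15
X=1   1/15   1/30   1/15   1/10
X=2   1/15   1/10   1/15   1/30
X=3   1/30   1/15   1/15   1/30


H(X|Y) = Σ_y p(y) H(X|Y=y)
  p(Y=0) = 7/30, H(X|Y=0) = 1.9502
  p(Y=1) = 3/10, H(X|Y=1) = 1.8911
  p(Y=2) = 7/30, H(X|Y=2) = 1.9502
  p(Y=3) = 7/30, H(X|Y=3) = 1.8424
H(X|Y) = 0.2333×1.9502 + 0.3000×1.8911 + 0.2333×1.9502 + 0.2333×1.8424 = 1.9073 bits


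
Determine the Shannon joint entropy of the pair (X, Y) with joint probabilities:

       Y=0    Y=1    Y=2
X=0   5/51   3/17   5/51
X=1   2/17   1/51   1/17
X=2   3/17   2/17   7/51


H(X,Y) = -Σ p(x,y) log₂ p(x,y)
  p(0,0)=5/51: -0.0980 × log₂(0.0980) = 0.3285
  p(0,1)=3/17: -0.1765 × log₂(0.1765) = 0.4416
  p(0,2)=5/51: -0.0980 × log₂(0.0980) = 0.3285
  p(1,0)=2/17: -0.1176 × log₂(0.1176) = 0.3632
  p(1,1)=1/51: -0.0196 × log₂(0.0196) = 0.1112
  p(1,2)=1/17: -0.0588 × log₂(0.0588) = 0.2404
  p(2,0)=3/17: -0.1765 × log₂(0.1765) = 0.4416
  p(2,1)=2/17: -0.1176 × log₂(0.1176) = 0.3632
  p(2,2)=7/51: -0.1373 × log₂(0.1373) = 0.3932
H(X,Y) = 3.0116 bits


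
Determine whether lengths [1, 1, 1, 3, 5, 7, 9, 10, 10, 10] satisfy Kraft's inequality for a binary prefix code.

Kraft inequality: Σ 2^(-l_i) ≤ 1 for prefix-free code
Calculating: 2^(-1) + 2^(-1) + 2^(-1) + 2^(-3) + 2^(-5) + 2^(-7) + 2^(-9) + 2^(-10) + 2^(-10) + 2^(-10)
= 0.5 + 0.5 + 0.5 + 0.125 + 0.03125 + 0.0078125 + 0.001953125 + 0.0009765625 + 0.0009765625 + 0.0009765625
= 1.6689
Since 1.6689 > 1, prefix-free code does not exist


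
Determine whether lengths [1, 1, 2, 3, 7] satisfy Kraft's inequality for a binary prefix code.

Kraft inequality: Σ 2^(-l_i) ≤ 1 for prefix-free code
Calculating: 2^(-1) + 2^(-1) + 2^(-2) + 2^(-3) + 2^(-7)
= 0.5 + 0.5 + 0.25 + 0.125 + 0.0078125
= 1.3828
Since 1.3828 > 1, prefix-free code does not exist


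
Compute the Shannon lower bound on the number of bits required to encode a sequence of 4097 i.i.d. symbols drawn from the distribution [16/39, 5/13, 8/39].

Entropy H = 1.5263 bits/symbol
Minimum bits = H × n = 1.5263 × 4097
= 6253.42 bits


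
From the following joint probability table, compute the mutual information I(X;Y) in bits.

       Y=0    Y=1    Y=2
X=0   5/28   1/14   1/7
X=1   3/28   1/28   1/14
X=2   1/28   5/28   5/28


H(X) = 1.5353, H(Y) = 1.5722, H(X,Y) = 2.9651
I(X;Y) = H(X) + H(Y) - H(X,Y) = 0.1425 bits


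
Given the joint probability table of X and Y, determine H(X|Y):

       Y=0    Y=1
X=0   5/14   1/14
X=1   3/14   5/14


H(X|Y) = Σ_y p(y) H(X|Y=y)
  p(Y=0) = 4/7, H(X|Y=0) = 0.9544
  p(Y=1) = 3/7, H(X|Y=1) = 0.6500
H(X|Y) = 0.5714×0.9544 + 0.4286×0.6500 = 0.8240 bits


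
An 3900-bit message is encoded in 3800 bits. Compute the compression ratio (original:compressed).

Compression ratio = Original / Compressed
= 3900 / 3800 = 1.03:1


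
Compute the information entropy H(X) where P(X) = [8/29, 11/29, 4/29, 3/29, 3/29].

H(X) = -Σ p(x) log₂ p(x)
  -8/29 × log₂(8/29) = 0.5125
  -11/29 × log₂(11/29) = 0.5305
  -4/29 × log₂(4/29) = 0.3942
  -3/29 × log₂(3/29) = 0.3386
  -3/29 × log₂(3/29) = 0.3386
H(X) = 2.1144 bits


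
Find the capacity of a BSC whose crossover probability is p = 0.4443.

For BSC with error probability p:
C = 1 - H(p) where H(p) is binary entropy
H(0.4443) = -0.4443 × log₂(0.4443) - 0.5557 × log₂(0.5557)
H(p) = 0.9910
C = 1 - 0.9910 = 0.0090 bits/use


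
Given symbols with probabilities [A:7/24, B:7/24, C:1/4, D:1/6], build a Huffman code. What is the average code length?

Huffman tree construction:
Combine smallest probabilities repeatedly
Resulting codes:
  A: 10 (length 2)
  B: 11 (length 2)
  C: 01 (length 2)
  D: 00 (length 2)
Average length = Σ p(s) × length(s) = 2.0000 bits


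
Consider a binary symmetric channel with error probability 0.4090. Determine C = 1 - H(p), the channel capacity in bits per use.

For BSC with error probability p:
C = 1 - H(p) where H(p) is binary entropy
H(0.4090) = -0.4090 × log₂(0.4090) - 0.5910 × log₂(0.5910)
H(p) = 0.9760
C = 1 - 0.9760 = 0.0240 bits/use


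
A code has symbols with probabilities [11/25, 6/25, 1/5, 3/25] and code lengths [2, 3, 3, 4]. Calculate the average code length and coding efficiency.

Average length L = Σ p_i × l_i = 2.6800 bits
Entropy H = 1.8467 bits
Efficiency η = H/L × 100% = 68.91%


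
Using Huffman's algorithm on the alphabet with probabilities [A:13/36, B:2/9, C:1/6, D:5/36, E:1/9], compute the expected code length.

Huffman tree construction:
Combine smallest probabilities repeatedly
Resulting codes:
  A: 11 (length 2)
  B: 01 (length 2)
  C: 00 (length 2)
  D: 101 (length 3)
  E: 100 (length 3)
Average length = Σ p(s) × length(s) = 2.2500 bits


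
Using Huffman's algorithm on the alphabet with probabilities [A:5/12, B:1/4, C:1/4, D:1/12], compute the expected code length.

Huffman tree construction:
Combine smallest probabilities repeatedly
Resulting codes:
  A: 0 (length 1)
  B: 111 (length 3)
  C: 10 (length 2)
  D: 110 (length 3)
Average length = Σ p(s) × length(s) = 1.9167 bits


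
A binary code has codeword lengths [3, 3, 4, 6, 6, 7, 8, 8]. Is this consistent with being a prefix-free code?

Kraft inequality: Σ 2^(-l_i) ≤ 1 for prefix-free code
Calculating: 2^(-3) + 2^(-3) + 2^(-4) + 2^(-6) + 2^(-6) + 2^(-7) + 2^(-8) + 2^(-8)
= 0.125 + 0.125 + 0.0625 + 0.015625 + 0.015625 + 0.0078125 + 0.00390625 + 0.00390625
= 0.3594
Since 0.3594 ≤ 1, prefix-free code exists


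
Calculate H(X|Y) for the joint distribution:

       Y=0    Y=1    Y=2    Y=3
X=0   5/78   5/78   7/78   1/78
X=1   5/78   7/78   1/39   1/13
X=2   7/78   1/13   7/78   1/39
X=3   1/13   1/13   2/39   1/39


H(X|Y) = Σ_y p(y) H(X|Y=y)
  p(Y=0) = 23/78, H(X|Y=0) = 1.9853
  p(Y=1) = 4/13, H(X|Y=1) = 1.9899
  p(Y=2) = 10/39, H(X|Y=2) = 1.8568
  p(Y=3) = 11/78, H(X|Y=3) = 1.6858
H(X|Y) = 0.2949×1.9853 + 0.3077×1.9899 + 0.2564×1.8568 + 0.1410×1.6858 = 1.9115 bits


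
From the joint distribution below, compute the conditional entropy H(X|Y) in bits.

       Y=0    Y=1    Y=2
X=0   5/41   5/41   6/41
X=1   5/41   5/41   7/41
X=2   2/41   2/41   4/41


H(X|Y) = Σ_y p(y) H(X|Y=y)
  p(Y=0) = 12/41, H(X|Y=0) = 1.4834
  p(Y=1) = 12/41, H(X|Y=1) = 1.4834
  p(Y=2) = 17/41, H(X|Y=2) = 1.5486
H(X|Y) = 0.2927×1.4834 + 0.2927×1.4834 + 0.4146×1.5486 = 1.5104 bits


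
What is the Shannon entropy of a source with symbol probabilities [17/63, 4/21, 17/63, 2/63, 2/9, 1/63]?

H(X) = -Σ p(x) log₂ p(x)
  -17/63 × log₂(17/63) = 0.5100
  -4/21 × log₂(4/21) = 0.4557
  -17/63 × log₂(17/63) = 0.5100
  -2/63 × log₂(2/63) = 0.1580
  -2/9 × log₂(2/9) = 0.4822
  -1/63 × log₂(1/63) = 0.0949
H(X) = 2.2107 bits


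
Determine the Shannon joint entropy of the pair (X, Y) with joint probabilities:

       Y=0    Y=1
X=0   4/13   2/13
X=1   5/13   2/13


H(X,Y) = -Σ p(x,y) log₂ p(x,y)
  p(0,0)=4/13: -0.3077 × log₂(0.3077) = 0.5232
  p(0,1)=2/13: -0.1538 × log₂(0.1538) = 0.4155
  p(1,0)=5/13: -0.3846 × log₂(0.3846) = 0.5302
  p(1,1)=2/13: -0.1538 × log₂(0.1538) = 0.4155
H(X,Y) = 1.8843 bits


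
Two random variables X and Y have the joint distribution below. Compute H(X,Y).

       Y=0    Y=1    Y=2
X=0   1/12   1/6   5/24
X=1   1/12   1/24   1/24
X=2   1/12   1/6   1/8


H(X,Y) = -Σ p(x,y) log₂ p(x,y)
  p(0,0)=1/12: -0.0833 × log₂(0.0833) = 0.2987
  p(0,1)=1/6: -0.1667 × log₂(0.1667) = 0.4308
  p(0,2)=5/24: -0.2083 × log₂(0.2083) = 0.4715
  p(1,0)=1/12: -0.0833 × log₂(0.0833) = 0.2987
  p(1,1)=1/24: -0.0417 × log₂(0.0417) = 0.1910
  p(1,2)=1/24: -0.0417 × log₂(0.0417) = 0.1910
  p(2,0)=1/12: -0.0833 × log₂(0.0833) = 0.2987
  p(2,1)=1/6: -0.1667 × log₂(0.1667) = 0.4308
  p(2,2)=1/8: -0.1250 × log₂(0.1250) = 0.3750
H(X,Y) = 2.9864 bits


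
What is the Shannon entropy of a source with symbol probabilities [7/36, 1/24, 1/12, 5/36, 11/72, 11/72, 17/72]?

H(X) = -Σ p(x) log₂ p(x)
  -7/36 × log₂(7/36) = 0.4594
  -1/24 × log₂(1/24) = 0.1910
  -1/12 × log₂(1/12) = 0.2987
  -5/36 × log₂(5/36) = 0.3956
  -11/72 × log₂(11/72) = 0.4141
  -11/72 × log₂(11/72) = 0.4141
  -17/72 × log₂(17/72) = 0.4917
H(X) = 2.6646 bits


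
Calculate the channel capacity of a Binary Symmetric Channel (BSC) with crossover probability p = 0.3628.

For BSC with error probability p:
C = 1 - H(p) where H(p) is binary entropy
H(0.3628) = -0.3628 × log₂(0.3628) - 0.6372 × log₂(0.6372)
H(p) = 0.9450
C = 1 - 0.9450 = 0.0550 bits/use


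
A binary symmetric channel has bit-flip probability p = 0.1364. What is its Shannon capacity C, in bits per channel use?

For BSC with error probability p:
C = 1 - H(p) where H(p) is binary entropy
H(0.1364) = -0.1364 × log₂(0.1364) - 0.8636 × log₂(0.8636)
H(p) = 0.5747
C = 1 - 0.5747 = 0.4253 bits/use


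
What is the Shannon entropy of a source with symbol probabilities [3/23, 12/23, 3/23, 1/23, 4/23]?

H(X) = -Σ p(x) log₂ p(x)
  -3/23 × log₂(3/23) = 0.3833
  -12/23 × log₂(12/23) = 0.4897
  -3/23 × log₂(3/23) = 0.3833
  -1/23 × log₂(1/23) = 0.1967
  -4/23 × log₂(4/23) = 0.4389
H(X) = 1.8919 bits


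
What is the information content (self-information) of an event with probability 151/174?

Information content I(x) = -log₂(p(x))
I = -log₂(151/174) = -log₂(0.8678)
I = 0.2045 bits


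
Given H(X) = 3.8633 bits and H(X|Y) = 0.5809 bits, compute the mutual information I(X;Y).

I(X;Y) = H(X) - H(X|Y)
I(X;Y) = 3.8633 - 0.5809 = 3.2824 bits


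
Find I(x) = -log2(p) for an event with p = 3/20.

Information content I(x) = -log₂(p(x))
I = -log₂(3/20) = -log₂(0.1500)
I = 2.7370 bits


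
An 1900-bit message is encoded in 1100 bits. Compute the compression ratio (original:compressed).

Compression ratio = Original / Compressed
= 1900 / 1100 = 1.73:1


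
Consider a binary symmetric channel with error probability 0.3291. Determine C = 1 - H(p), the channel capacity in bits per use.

For BSC with error probability p:
C = 1 - H(p) where H(p) is binary entropy
H(0.3291) = -0.3291 × log₂(0.3291) - 0.6709 × log₂(0.6709)
H(p) = 0.9140
C = 1 - 0.9140 = 0.0860 bits/use


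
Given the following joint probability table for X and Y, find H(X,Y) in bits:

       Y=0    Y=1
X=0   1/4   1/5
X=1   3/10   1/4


H(X,Y) = -Σ p(x,y) log₂ p(x,y)
  p(0,0)=1/4: -0.2500 × log₂(0.2500) = 0.5000
  p(0,1)=1/5: -0.2000 × log₂(0.2000) = 0.4644
  p(1,0)=3/10: -0.3000 × log₂(0.3000) = 0.5211
  p(1,1)=1/4: -0.2500 × log₂(0.2500) = 0.5000
H(X,Y) = 1.9855 bits


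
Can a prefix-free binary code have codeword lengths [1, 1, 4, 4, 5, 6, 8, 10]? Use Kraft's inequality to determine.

Kraft inequality: Σ 2^(-l_i) ≤ 1 for prefix-free code
Calculating: 2^(-1) + 2^(-1) + 2^(-4) + 2^(-4) + 2^(-5) + 2^(-6) + 2^(-8) + 2^(-10)
= 0.5 + 0.5 + 0.0625 + 0.0625 + 0.03125 + 0.015625 + 0.00390625 + 0.0009765625
= 1.1768
Since 1.1768 > 1, prefix-free code does not exist


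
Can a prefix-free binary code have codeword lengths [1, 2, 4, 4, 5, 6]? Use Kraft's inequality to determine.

Kraft inequality: Σ 2^(-l_i) ≤ 1 for prefix-free code
Calculating: 2^(-1) + 2^(-2) + 2^(-4) + 2^(-4) + 2^(-5) + 2^(-6)
= 0.5 + 0.25 + 0.0625 + 0.0625 + 0.03125 + 0.015625
= 0.9219
Since 0.9219 ≤ 1, prefix-free code exists


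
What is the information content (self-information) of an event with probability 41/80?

Information content I(x) = -log₂(p(x))
I = -log₂(41/80) = -log₂(0.5125)
I = 0.9644 bits


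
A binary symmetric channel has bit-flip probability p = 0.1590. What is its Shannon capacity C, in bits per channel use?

For BSC with error probability p:
C = 1 - H(p) where H(p) is binary entropy
H(0.1590) = -0.1590 × log₂(0.1590) - 0.8410 × log₂(0.8410)
H(p) = 0.6319
C = 1 - 0.6319 = 0.3681 bits/use


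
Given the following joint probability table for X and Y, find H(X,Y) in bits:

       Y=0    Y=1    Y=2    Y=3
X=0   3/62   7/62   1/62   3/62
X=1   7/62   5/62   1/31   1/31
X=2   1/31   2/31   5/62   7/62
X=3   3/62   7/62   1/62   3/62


H(X,Y) = -Σ p(x,y) log₂ p(x,y)
  p(0,0)=3/62: -0.0484 × log₂(0.0484) = 0.2114
  p(0,1)=7/62: -0.1129 × log₂(0.1129) = 0.3553
  p(0,2)=1/62: -0.0161 × log₂(0.0161) = 0.0960
  p(0,3)=3/62: -0.0484 × log₂(0.0484) = 0.2114
  p(1,0)=7/62: -0.1129 × log₂(0.1129) = 0.3553
  p(1,1)=5/62: -0.0806 × log₂(0.0806) = 0.2929
  p(1,2)=1/31: -0.0323 × log₂(0.0323) = 0.1598
  p(1,3)=1/31: -0.0323 × log₂(0.0323) = 0.1598
  p(2,0)=1/31: -0.0323 × log₂(0.0323) = 0.1598
  p(2,1)=2/31: -0.0645 × log₂(0.0645) = 0.2551
  p(2,2)=5/62: -0.0806 × log₂(0.0806) = 0.2929
  p(2,3)=7/62: -0.1129 × log₂(0.1129) = 0.3553
  p(3,0)=3/62: -0.0484 × log₂(0.0484) = 0.2114
  p(3,1)=7/62: -0.1129 × log₂(0.1129) = 0.3553
  p(3,2)=1/62: -0.0161 × log₂(0.0161) = 0.0960
  p(3,3)=3/62: -0.0484 × log₂(0.0484) = 0.2114
H(X,Y) = 3.7793 bits


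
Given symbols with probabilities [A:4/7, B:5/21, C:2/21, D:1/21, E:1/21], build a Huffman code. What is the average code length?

Huffman tree construction:
Combine smallest probabilities repeatedly
Resulting codes:
  A: 1 (length 1)
  B: 01 (length 2)
  C: 000 (length 3)
  D: 0010 (length 4)
  E: 0011 (length 4)
Average length = Σ p(s) × length(s) = 1.7143 bits


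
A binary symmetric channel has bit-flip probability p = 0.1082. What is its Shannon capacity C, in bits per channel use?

For BSC with error probability p:
C = 1 - H(p) where H(p) is binary entropy
H(0.1082) = -0.1082 × log₂(0.1082) - 0.8918 × log₂(0.8918)
H(p) = 0.4945
C = 1 - 0.4945 = 0.5055 bits/use


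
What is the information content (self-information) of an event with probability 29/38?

Information content I(x) = -log₂(p(x))
I = -log₂(29/38) = -log₂(0.7632)
I = 0.3899 bits


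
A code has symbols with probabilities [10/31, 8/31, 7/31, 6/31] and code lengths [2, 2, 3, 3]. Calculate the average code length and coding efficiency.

Average length L = Σ p_i × l_i = 2.4194 bits
Entropy H = 1.9742 bits
Efficiency η = H/L × 100% = 81.60%


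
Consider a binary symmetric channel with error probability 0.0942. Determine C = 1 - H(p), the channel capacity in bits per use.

For BSC with error probability p:
C = 1 - H(p) where H(p) is binary entropy
H(0.0942) = -0.0942 × log₂(0.0942) - 0.9058 × log₂(0.9058)
H(p) = 0.4503
C = 1 - 0.4503 = 0.5497 bits/use


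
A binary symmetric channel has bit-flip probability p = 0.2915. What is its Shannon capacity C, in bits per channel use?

For BSC with error probability p:
C = 1 - H(p) where H(p) is binary entropy
H(0.2915) = -0.2915 × log₂(0.2915) - 0.7085 × log₂(0.7085)
H(p) = 0.8707
C = 1 - 0.8707 = 0.1293 bits/use


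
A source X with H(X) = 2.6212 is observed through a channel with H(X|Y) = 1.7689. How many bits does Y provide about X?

I(X;Y) = H(X) - H(X|Y)
I(X;Y) = 2.6212 - 1.7689 = 0.8523 bits


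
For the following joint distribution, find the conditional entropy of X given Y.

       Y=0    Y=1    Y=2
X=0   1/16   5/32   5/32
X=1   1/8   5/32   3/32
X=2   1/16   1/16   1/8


H(X|Y) = Σ_y p(y) H(X|Y=y)
  p(Y=0) = 1/4, H(X|Y=0) = 1.5000
  p(Y=1) = 3/8, H(X|Y=1) = 1.4834
  p(Y=2) = 3/8, H(X|Y=2) = 1.5546
H(X|Y) = 0.2500×1.5000 + 0.3750×1.4834 + 0.3750×1.5546 = 1.5142 bits


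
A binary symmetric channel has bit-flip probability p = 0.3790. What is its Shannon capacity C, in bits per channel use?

For BSC with error probability p:
C = 1 - H(p) where H(p) is binary entropy
H(0.3790) = -0.3790 × log₂(0.3790) - 0.6210 × log₂(0.6210)
H(p) = 0.9573
C = 1 - 0.9573 = 0.0427 bits/use


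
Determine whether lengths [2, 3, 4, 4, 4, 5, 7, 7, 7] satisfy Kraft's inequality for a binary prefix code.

Kraft inequality: Σ 2^(-l_i) ≤ 1 for prefix-free code
Calculating: 2^(-2) + 2^(-3) + 2^(-4) + 2^(-4) + 2^(-4) + 2^(-5) + 2^(-7) + 2^(-7) + 2^(-7)
= 0.25 + 0.125 + 0.0625 + 0.0625 + 0.0625 + 0.03125 + 0.0078125 + 0.0078125 + 0.0078125
= 0.6172
Since 0.6172 ≤ 1, prefix-free code exists


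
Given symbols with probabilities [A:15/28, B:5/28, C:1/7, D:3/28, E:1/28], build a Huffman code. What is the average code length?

Huffman tree construction:
Combine smallest probabilities repeatedly
Resulting codes:
  A: 1 (length 1)
  B: 00 (length 2)
  C: 010 (length 3)
  D: 0111 (length 4)
  E: 0110 (length 4)
Average length = Σ p(s) × length(s) = 1.8929 bits


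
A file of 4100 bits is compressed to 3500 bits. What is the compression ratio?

Compression ratio = Original / Compressed
= 4100 / 3500 = 1.17:1


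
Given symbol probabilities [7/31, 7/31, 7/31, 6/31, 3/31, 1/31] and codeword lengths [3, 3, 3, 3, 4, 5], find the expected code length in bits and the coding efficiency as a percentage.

Average length L = Σ p_i × l_i = 3.1613 bits
Entropy H = 2.3987 bits
Efficiency η = H/L × 100% = 75.88%


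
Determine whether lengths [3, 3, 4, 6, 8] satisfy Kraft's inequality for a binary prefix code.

Kraft inequality: Σ 2^(-l_i) ≤ 1 for prefix-free code
Calculating: 2^(-3) + 2^(-3) + 2^(-4) + 2^(-6) + 2^(-8)
= 0.125 + 0.125 + 0.0625 + 0.015625 + 0.00390625
= 0.3320
Since 0.3320 ≤ 1, prefix-free code exists


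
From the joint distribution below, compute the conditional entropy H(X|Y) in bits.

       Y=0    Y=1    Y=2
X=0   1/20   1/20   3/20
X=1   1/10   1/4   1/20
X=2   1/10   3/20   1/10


H(X|Y) = Σ_y p(y) H(X|Y=y)
  p(Y=0) = 1/4, H(X|Y=0) = 1.5219
  p(Y=1) = 9/20, H(X|Y=1) = 1.3516
  p(Y=2) = 3/10, H(X|Y=2) = 1.4591
H(X|Y) = 0.2500×1.5219 + 0.4500×1.3516 + 0.3000×1.4591 = 1.4265 bits


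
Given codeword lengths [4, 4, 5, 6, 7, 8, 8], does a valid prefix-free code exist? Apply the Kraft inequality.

Kraft inequality: Σ 2^(-l_i) ≤ 1 for prefix-free code
Calculating: 2^(-4) + 2^(-4) + 2^(-5) + 2^(-6) + 2^(-7) + 2^(-8) + 2^(-8)
= 0.0625 + 0.0625 + 0.03125 + 0.015625 + 0.0078125 + 0.00390625 + 0.00390625
= 0.1875
Since 0.1875 ≤ 1, prefix-free code exists


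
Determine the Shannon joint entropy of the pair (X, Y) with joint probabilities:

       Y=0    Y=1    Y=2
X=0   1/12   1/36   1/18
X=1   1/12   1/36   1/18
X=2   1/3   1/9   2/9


H(X,Y) = -Σ p(x,y) log₂ p(x,y)
  p(0,0)=1/12: -0.0833 × log₂(0.0833) = 0.2987
  p(0,1)=1/36: -0.0278 × log₂(0.0278) = 0.1436
  p(0,2)=1/18: -0.0556 × log₂(0.0556) = 0.2317
  p(1,0)=1/12: -0.0833 × log₂(0.0833) = 0.2987
  p(1,1)=1/36: -0.0278 × log₂(0.0278) = 0.1436
  p(1,2)=1/18: -0.0556 × log₂(0.0556) = 0.2317
  p(2,0)=1/3: -0.3333 × log₂(0.3333) = 0.5283
  p(2,1)=1/9: -0.1111 × log₂(0.1111) = 0.3522
  p(2,2)=2/9: -0.2222 × log₂(0.2222) = 0.4822
H(X,Y) = 2.7108 bits


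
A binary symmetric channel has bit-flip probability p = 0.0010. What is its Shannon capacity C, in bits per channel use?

For BSC with error probability p:
C = 1 - H(p) where H(p) is binary entropy
H(0.0010) = -0.0010 × log₂(0.0010) - 0.9990 × log₂(0.9990)
H(p) = 0.0114
C = 1 - 0.0114 = 0.9886 bits/use


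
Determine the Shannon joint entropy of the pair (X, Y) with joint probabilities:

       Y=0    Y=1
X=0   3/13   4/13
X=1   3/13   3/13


H(X,Y) = -Σ p(x,y) log₂ p(x,y)
  p(0,0)=3/13: -0.2308 × log₂(0.2308) = 0.4882
  p(0,1)=4/13: -0.3077 × log₂(0.3077) = 0.5232
  p(1,0)=3/13: -0.2308 × log₂(0.2308) = 0.4882
  p(1,1)=3/13: -0.2308 × log₂(0.2308) = 0.4882
H(X,Y) = 1.9878 bits


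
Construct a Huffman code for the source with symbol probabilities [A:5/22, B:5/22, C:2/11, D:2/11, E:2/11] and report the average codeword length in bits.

Huffman tree construction:
Combine smallest probabilities repeatedly
Resulting codes:
  A: 01 (length 2)
  B: 10 (length 2)
  C: 110 (length 3)
  D: 111 (length 3)
  E: 00 (length 2)
Average length = Σ p(s) × length(s) = 2.3636 bits


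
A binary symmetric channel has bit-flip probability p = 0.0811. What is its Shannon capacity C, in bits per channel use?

For BSC with error probability p:
C = 1 - H(p) where H(p) is binary entropy
H(0.0811) = -0.0811 × log₂(0.0811) - 0.9189 × log₂(0.9189)
H(p) = 0.4060
C = 1 - 0.4060 = 0.5940 bits/use


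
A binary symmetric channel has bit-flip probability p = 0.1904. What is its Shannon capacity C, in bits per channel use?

For BSC with error probability p:
C = 1 - H(p) where H(p) is binary entropy
H(0.1904) = -0.1904 × log₂(0.1904) - 0.8096 × log₂(0.8096)
H(p) = 0.7023
C = 1 - 0.7023 = 0.2977 bits/use


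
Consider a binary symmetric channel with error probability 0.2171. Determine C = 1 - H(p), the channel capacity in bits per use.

For BSC with error probability p:
C = 1 - H(p) where H(p) is binary entropy
H(0.2171) = -0.2171 × log₂(0.2171) - 0.7829 × log₂(0.7829)
H(p) = 0.7548
C = 1 - 0.7548 = 0.2452 bits/use


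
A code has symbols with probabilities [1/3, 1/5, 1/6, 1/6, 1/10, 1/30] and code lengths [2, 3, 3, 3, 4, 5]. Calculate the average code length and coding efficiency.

Average length L = Σ p_i × l_i = 2.8333 bits
Entropy H = 2.3501 bits
Efficiency η = H/L × 100% = 82.95%


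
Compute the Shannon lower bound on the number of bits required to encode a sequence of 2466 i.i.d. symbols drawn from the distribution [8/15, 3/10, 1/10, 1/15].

Entropy H = 1.5974 bits/symbol
Minimum bits = H × n = 1.5974 × 2466
= 3939.23 bits


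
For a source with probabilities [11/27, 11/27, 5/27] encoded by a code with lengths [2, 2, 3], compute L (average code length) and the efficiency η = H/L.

Average length L = Σ p_i × l_i = 2.1852 bits
Entropy H = 1.5061 bits
Efficiency η = H/L × 100% = 68.92%


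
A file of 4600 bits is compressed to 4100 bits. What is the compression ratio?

Compression ratio = Original / Compressed
= 4600 / 4100 = 1.12:1


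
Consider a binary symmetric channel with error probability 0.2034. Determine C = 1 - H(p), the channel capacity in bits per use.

For BSC with error probability p:
C = 1 - H(p) where H(p) is binary entropy
H(0.2034) = -0.2034 × log₂(0.2034) - 0.7966 × log₂(0.7966)
H(p) = 0.7287
C = 1 - 0.7287 = 0.2713 bits/use


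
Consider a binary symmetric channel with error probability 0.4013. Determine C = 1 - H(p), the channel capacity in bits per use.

For BSC with error probability p:
C = 1 - H(p) where H(p) is binary entropy
H(0.4013) = -0.4013 × log₂(0.4013) - 0.5987 × log₂(0.5987)
H(p) = 0.9717
C = 1 - 0.9717 = 0.0283 bits/use


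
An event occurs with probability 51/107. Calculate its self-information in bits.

Information content I(x) = -log₂(p(x))
I = -log₂(51/107) = -log₂(0.4766)
I = 1.0690 bits


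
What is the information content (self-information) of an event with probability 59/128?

Information content I(x) = -log₂(p(x))
I = -log₂(59/128) = -log₂(0.4609)
I = 1.1174 bits


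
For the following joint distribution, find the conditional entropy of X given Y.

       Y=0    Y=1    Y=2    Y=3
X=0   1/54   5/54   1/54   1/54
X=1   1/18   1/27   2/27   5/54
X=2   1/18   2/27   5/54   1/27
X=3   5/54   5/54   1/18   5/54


H(X|Y) = Σ_y p(y) H(X|Y=y)
  p(Y=0) = 2/9, H(X|Y=0) = 1.8250
  p(Y=1) = 8/27, H(X|Y=1) = 1.9238
  p(Y=2) = 13/54, H(X|Y=2) = 1.8262
  p(Y=3) = 13/54, H(X|Y=3) = 1.7605
H(X|Y) = 0.2222×1.8250 + 0.2963×1.9238 + 0.2407×1.8262 + 0.2407×1.7605 = 1.8390 bits


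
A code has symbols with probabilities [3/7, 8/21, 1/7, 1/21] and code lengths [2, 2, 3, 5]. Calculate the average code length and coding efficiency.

Average length L = Σ p_i × l_i = 2.2857 bits
Entropy H = 1.6645 bits
Efficiency η = H/L × 100% = 72.82%


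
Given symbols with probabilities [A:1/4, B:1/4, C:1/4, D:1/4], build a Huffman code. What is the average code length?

Huffman tree construction:
Combine smallest probabilities repeatedly
Resulting codes:
  A: 00 (length 2)
  B: 01 (length 2)
  C: 10 (length 2)
  D: 11 (length 2)
Average length = Σ p(s) × length(s) = 2.0000 bits


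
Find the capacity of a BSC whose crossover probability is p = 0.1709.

For BSC with error probability p:
C = 1 - H(p) where H(p) is binary entropy
H(0.1709) = -0.1709 × log₂(0.1709) - 0.8291 × log₂(0.8291)
H(p) = 0.6598
C = 1 - 0.6598 = 0.3402 bits/use


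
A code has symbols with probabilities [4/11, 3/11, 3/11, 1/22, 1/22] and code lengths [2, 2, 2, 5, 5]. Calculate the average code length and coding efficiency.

Average length L = Σ p_i × l_i = 2.2727 bits
Entropy H = 1.9585 bits
Efficiency η = H/L × 100% = 86.18%


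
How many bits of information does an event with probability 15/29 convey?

Information content I(x) = -log₂(p(x))
I = -log₂(15/29) = -log₂(0.5172)
I = 0.9511 bits
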